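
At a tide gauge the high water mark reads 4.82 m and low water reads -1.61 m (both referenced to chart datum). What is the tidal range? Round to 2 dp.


Tidal range = High water - Low water
Tidal range = 4.82 - (-1.61)
Tidal range = 6.43 m

6.43


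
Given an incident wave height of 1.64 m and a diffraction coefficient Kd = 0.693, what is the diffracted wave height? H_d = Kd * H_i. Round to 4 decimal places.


H_d = Kd * H_i
H_d = 0.693 * 1.64
H_d = 1.1365 m

1.1365


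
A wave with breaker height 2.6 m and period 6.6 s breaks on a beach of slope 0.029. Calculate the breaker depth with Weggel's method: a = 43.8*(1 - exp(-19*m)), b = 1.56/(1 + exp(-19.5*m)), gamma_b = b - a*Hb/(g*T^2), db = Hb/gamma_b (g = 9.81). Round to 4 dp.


a = 43.8 * (1 - exp(-19 * m))
exp(-19 * 0.029) = exp(-0.5510) = 0.576373
a = 43.8 * (1 - 0.576373) = 18.554856
b = 1.56 / (1 + exp(-19.5 * m))
exp(-19.5 * 0.029) = exp(-0.5655) = 0.568076
b = 1.56 / (1 + 0.568076) = 0.994850
Hb / (g * T^2) = 2.6 / (9.81 * 6.6^2) = 2.6 / 427.3236 = 0.00608438
gamma_b = b - a * Hb/(g*T^2) = 0.994850 - 18.554856 * 0.00608438 = 0.881955
db = Hb / gamma_b = 2.6 / 0.881955
db = 2.9480 m

2.9480


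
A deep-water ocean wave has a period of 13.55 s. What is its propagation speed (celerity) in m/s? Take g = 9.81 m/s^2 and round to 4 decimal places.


We use the deep-water celerity formula:
C = g * T / (2 * pi)
C = 9.81 * 13.55 / (2 * 3.14159...)
C = 132.925500 / 6.283185
C = 21.1558 m/s

21.1558


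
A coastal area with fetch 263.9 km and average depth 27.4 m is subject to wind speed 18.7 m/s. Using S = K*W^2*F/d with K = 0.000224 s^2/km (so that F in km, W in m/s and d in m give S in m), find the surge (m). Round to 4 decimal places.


S = K * W^2 * F / d
W^2 = 18.7^2 = 349.69
S = 0.000224 * 349.69 * 263.9 / 27.4
Numerator = 0.000224 * 349.69 * 263.9 = 20.671435
S = 20.671435 / 27.4 = 0.7544 m

0.7544


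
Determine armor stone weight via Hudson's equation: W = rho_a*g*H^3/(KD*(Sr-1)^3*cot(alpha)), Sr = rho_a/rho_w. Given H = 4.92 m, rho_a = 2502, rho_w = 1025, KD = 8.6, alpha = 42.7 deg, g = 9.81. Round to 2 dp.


Sr = rho_a / rho_w = 2502 / 1025 = 2.440976
(Sr - 1) = 1.440976
(Sr - 1)^3 = 2.992057
cot(42.7) = 1 / tan(42.7) = 1 / 0.922773 = 1.083690
Numerator = 2502 * 9.81 * 4.92^3 = 2923153.4967
Denominator = 8.6 * 2.992057 * 1.083690 = 27.885167
W = 2923153.4967 / 27.885167
W = 104828.26 N

104828.26


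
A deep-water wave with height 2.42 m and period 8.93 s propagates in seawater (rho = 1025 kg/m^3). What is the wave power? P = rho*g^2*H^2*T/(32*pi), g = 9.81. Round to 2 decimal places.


P = rho * g^2 * H^2 * T / (32 * pi)
P = 1025 * 9.81^2 * 2.42^2 * 8.93 / (32 * pi)
P = 1025 * 96.2361 * 5.8564 * 8.93 / 100.53096
P = 51314.99 W/m

51314.99


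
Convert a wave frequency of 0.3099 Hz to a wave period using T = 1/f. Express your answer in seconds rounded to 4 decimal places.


T = 1 / f
T = 1 / 0.3099
T = 3.2268 s

3.2268


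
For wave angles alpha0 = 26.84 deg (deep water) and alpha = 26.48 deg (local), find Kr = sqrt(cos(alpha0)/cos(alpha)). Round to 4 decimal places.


Kr = sqrt(cos(alpha0) / cos(alpha))
cos(26.84) = 0.892271
cos(26.48) = 0.895090
Kr = sqrt(0.892271 / 0.895090)
Kr = sqrt(0.996850)
Kr = 0.9984

0.9984


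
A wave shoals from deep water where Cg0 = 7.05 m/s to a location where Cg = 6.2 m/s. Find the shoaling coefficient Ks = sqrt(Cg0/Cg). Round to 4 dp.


Ks = sqrt(Cg0 / Cg)
Ks = sqrt(7.05 / 6.2)
Ks = sqrt(1.1371)
Ks = 1.0663

1.0663


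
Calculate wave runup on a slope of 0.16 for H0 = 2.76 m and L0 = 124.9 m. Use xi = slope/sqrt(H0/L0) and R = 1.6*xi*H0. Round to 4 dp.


xi = slope / sqrt(H0/L0)
H0/L0 = 2.76/124.9 = 0.022098
sqrt(0.022098) = 0.148653
xi = 0.16 / 0.148653 = 1.076333
R = 1.6 * xi * H0 = 1.6 * 1.076333 * 2.76
R = 4.7531 m

4.7531


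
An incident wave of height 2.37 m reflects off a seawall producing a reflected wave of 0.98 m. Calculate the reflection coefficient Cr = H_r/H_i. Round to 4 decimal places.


Cr = H_r / H_i
Cr = 0.98 / 2.37
Cr = 0.4135

0.4135


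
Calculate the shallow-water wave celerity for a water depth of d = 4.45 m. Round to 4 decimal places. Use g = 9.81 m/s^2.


Using the shallow-water approximation:
C = sqrt(g * d) = sqrt(9.81 * 4.45)
C = sqrt(43.6545)
C = 6.6072 m/s

6.6072


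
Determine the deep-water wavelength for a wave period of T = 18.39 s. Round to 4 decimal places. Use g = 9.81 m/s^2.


L0 = g * T^2 / (2 * pi)
L0 = 9.81 * 18.39^2 / (2 * pi)
L0 = 9.81 * 338.1921 / 6.28319
L0 = 3317.6645 / 6.28319
L0 = 528.0227 m

528.0227


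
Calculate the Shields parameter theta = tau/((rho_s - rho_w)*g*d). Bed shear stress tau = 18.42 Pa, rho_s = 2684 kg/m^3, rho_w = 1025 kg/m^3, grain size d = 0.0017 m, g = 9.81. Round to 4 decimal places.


theta = tau / ((rho_s - rho_w) * g * d)
rho_s - rho_w = 2684 - 1025 = 1659
Denominator = 1659 * 9.81 * 0.0017 = 27.667143
theta = 18.42 / 27.667143
theta = 0.6658

0.6658


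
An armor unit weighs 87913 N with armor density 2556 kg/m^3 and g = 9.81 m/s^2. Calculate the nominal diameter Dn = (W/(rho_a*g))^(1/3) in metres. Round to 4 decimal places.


V = W / (rho_a * g)
V = 87913 / (2556 * 9.81)
V = 87913 / 25074.36
V = 3.506091 m^3
Dn = V^(1/3) = 3.506091^(1/3)
Dn = 1.5192 m

1.5192


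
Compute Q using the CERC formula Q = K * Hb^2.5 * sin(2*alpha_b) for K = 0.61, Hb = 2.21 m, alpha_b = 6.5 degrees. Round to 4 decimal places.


Q = K * Hb^2.5 * sin(2 * alpha_b)
Hb^2.5 = 2.21^2.5 = 7.260737
sin(2 * 6.5) = sin(13.0) = 0.224951
Q = 0.61 * 7.260737 * 0.224951
Q = 0.9963 m^3/s

0.9963


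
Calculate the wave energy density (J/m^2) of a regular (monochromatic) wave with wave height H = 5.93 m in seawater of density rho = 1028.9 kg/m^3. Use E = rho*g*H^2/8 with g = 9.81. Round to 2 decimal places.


E = (1/8) * rho * g * H^2
E = (1/8) * 1028.9 * 9.81 * 5.93^2
E = 0.125 * 1028.9 * 9.81 * 35.1649
E = 44367.15 J/m^2

44367.15


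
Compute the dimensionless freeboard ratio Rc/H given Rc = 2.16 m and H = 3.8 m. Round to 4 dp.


Relative freeboard = Rc / H
= 2.16 / 3.8
= 0.5684

0.5684


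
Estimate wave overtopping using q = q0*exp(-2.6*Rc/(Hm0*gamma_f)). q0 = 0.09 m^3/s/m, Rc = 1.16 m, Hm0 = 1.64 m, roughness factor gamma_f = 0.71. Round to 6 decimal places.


q = q0 * exp(-2.6 * Rc / (Hm0 * gamma_f))
Exponent = -2.6 * 1.16 / (1.64 * 0.71)
= -2.6 * 1.16 / 1.1644
= -2.590175
exp(-2.590175) = 0.075007
q = 0.09 * 0.075007
q = 0.006751 m^3/s/m

0.006751


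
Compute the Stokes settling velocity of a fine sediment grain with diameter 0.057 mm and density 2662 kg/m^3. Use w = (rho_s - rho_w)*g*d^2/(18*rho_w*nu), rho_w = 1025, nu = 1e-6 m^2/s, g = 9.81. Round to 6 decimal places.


w = (rho_s - rho_w) * g * d^2 / (18 * rho_w * nu)
d = 0.057 mm = 0.000057 m
rho_s - rho_w = 2662 - 1025 = 1637
Numerator = 1637 * 9.81 * (0.000057)^2 = 0.000052175594
Denominator = 18 * 1025 * 1e-6 = 0.018450
w = 0.002828 m/s

0.002828


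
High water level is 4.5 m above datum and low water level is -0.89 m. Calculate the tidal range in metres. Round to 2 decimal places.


Tidal range = High water - Low water
Tidal range = 4.5 - (-0.89)
Tidal range = 5.39 m

5.39


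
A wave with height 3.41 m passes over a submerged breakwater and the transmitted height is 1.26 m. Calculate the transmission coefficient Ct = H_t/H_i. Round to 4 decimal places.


Ct = H_t / H_i
Ct = 1.26 / 3.41
Ct = 0.3695

0.3695


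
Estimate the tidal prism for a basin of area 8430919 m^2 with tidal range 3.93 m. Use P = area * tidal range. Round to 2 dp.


Tidal prism = Area * Tidal range
P = 8430919 * 3.93
P = 33133511.67 m^3

33133511.67


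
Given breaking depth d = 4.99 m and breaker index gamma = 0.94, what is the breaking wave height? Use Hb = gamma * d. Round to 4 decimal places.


Hb = gamma * d
Hb = 0.94 * 4.99
Hb = 4.6906 m

4.6906


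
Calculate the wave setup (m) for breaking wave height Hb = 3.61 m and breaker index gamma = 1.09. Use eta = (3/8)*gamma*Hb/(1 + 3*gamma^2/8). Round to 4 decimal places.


eta = (3/8) * gamma * Hb / (1 + 3*gamma^2/8)
Numerator = (3/8) * 1.09 * 3.61 = 1.475588
Denominator = 1 + 3*1.09^2/8 = 1 + 0.445538 = 1.445538
eta = 1.475588 / 1.445538
eta = 1.0208 m

1.0208


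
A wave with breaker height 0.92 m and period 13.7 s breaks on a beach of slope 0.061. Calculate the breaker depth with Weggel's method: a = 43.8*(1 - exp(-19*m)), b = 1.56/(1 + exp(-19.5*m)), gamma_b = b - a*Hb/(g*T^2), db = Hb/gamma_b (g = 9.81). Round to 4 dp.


a = 43.8 * (1 - exp(-19 * m))
exp(-19 * 0.061) = exp(-1.1590) = 0.313800
a = 43.8 * (1 - 0.313800) = 30.055568
b = 1.56 / (1 + exp(-19.5 * m))
exp(-19.5 * 0.061) = exp(-1.1895) = 0.304373
b = 1.56 / (1 + 0.304373) = 1.195977
Hb / (g * T^2) = 0.92 / (9.81 * 13.7^2) = 0.92 / 1841.2389 = 0.00049966
gamma_b = b - a * Hb/(g*T^2) = 1.195977 - 30.055568 * 0.00049966 = 1.180959
db = Hb / gamma_b = 0.92 / 1.180959
db = 0.7790 m

0.7790


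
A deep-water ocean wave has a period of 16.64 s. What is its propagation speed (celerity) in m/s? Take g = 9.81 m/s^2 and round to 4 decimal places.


We use the deep-water celerity formula:
C = g * T / (2 * pi)
C = 9.81 * 16.64 / (2 * 3.14159...)
C = 163.238400 / 6.283185
C = 25.9802 m/s

25.9802


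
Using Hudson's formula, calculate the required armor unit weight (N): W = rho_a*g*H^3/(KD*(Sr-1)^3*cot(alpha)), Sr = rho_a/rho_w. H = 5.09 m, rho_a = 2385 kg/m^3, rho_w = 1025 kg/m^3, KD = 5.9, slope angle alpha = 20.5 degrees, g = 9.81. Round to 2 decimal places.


Sr = rho_a / rho_w = 2385 / 1025 = 2.326829
(Sr - 1) = 1.326829
(Sr - 1)^3 = 2.335851
cot(20.5) = 1 / tan(20.5) = 1 / 0.373885 = 2.674621
Numerator = 2385 * 9.81 * 5.09^3 = 3085394.7611
Denominator = 5.9 * 2.335851 * 2.674621 = 36.860351
W = 3085394.7611 / 36.860351
W = 83704.97 N

83704.97


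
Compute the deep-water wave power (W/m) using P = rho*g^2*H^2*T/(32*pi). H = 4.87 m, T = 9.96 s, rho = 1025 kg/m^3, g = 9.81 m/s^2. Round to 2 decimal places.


P = rho * g^2 * H^2 * T / (32 * pi)
P = 1025 * 9.81^2 * 4.87^2 * 9.96 / (32 * pi)
P = 1025 * 96.2361 * 23.7169 * 9.96 / 100.53096
P = 231781.78 W/m

231781.78


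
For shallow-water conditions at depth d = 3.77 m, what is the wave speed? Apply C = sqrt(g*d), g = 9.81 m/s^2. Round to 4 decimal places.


Using the shallow-water approximation:
C = sqrt(g * d) = sqrt(9.81 * 3.77)
C = sqrt(36.9837)
C = 6.0814 m/s

6.0814


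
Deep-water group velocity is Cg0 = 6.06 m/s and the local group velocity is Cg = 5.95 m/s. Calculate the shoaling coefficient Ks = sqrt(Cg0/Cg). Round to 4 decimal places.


Ks = sqrt(Cg0 / Cg)
Ks = sqrt(6.06 / 5.95)
Ks = sqrt(1.0185)
Ks = 1.0092

1.0092


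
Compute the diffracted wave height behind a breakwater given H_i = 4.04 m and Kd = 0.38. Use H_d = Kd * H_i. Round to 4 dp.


H_d = Kd * H_i
H_d = 0.38 * 4.04
H_d = 1.5352 m

1.5352


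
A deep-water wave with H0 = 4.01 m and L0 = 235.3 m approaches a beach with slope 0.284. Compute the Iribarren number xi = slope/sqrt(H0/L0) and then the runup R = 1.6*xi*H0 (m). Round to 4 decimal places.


xi = slope / sqrt(H0/L0)
H0/L0 = 4.01/235.3 = 0.017042
sqrt(0.017042) = 0.130545
xi = 0.284 / 0.130545 = 2.175490
R = 1.6 * xi * H0 = 1.6 * 2.175490 * 4.01
R = 13.9579 m

13.9579


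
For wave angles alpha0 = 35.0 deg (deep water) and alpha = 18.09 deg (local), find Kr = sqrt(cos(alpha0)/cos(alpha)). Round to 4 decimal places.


Kr = sqrt(cos(alpha0) / cos(alpha))
cos(35.0) = 0.819152
cos(18.09) = 0.950570
Kr = sqrt(0.819152 / 0.950570)
Kr = sqrt(0.861748)
Kr = 0.9283

0.9283


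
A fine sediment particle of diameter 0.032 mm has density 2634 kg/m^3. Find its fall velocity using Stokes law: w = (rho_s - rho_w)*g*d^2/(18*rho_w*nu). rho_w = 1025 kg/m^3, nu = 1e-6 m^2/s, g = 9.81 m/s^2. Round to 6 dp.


w = (rho_s - rho_w) * g * d^2 / (18 * rho_w * nu)
d = 0.032 mm = 0.000032 m
rho_s - rho_w = 2634 - 1025 = 1609
Numerator = 1609 * 9.81 * (0.000032)^2 = 0.000016163113
Denominator = 18 * 1025 * 1e-6 = 0.018450
w = 0.000876 m/s

0.000876


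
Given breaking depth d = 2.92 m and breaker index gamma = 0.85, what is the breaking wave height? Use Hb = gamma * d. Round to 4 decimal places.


Hb = gamma * d
Hb = 0.85 * 2.92
Hb = 2.4820 m

2.4820


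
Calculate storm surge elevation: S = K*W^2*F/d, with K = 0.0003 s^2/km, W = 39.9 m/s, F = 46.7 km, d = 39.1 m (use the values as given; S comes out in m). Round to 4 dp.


S = K * W^2 * F / d
W^2 = 39.9^2 = 1592.01
S = 0.0003 * 1592.01 * 46.7 / 39.1
Numerator = 0.0003 * 1592.01 * 46.7 = 22.304060
S = 22.304060 / 39.1 = 0.5704 m

0.5704


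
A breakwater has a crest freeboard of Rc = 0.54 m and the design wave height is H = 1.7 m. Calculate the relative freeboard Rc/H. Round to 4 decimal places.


Relative freeboard = Rc / H
= 0.54 / 1.7
= 0.3176

0.3176


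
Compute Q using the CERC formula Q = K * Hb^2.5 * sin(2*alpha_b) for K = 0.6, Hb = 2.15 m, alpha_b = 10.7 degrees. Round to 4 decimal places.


Q = K * Hb^2.5 * sin(2 * alpha_b)
Hb^2.5 = 2.15^2.5 = 6.777915
sin(2 * 10.7) = sin(21.4) = 0.364877
Q = 0.6 * 6.777915 * 0.364877
Q = 1.4839 m^3/s

1.4839


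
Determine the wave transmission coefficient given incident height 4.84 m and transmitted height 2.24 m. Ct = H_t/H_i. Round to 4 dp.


Ct = H_t / H_i
Ct = 2.24 / 4.84
Ct = 0.4628

0.4628


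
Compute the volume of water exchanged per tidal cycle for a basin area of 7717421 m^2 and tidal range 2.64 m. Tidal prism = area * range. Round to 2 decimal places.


Tidal prism = Area * Tidal range
P = 7717421 * 2.64
P = 20373991.44 m^3

20373991.44


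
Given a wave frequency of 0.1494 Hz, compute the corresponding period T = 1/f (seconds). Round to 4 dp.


T = 1 / f
T = 1 / 0.1494
T = 6.6934 s

6.6934


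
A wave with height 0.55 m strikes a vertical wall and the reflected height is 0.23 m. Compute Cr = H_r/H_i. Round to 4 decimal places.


Cr = H_r / H_i
Cr = 0.23 / 0.55
Cr = 0.4182

0.4182


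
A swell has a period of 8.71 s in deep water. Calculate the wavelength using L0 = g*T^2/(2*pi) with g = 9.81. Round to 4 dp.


L0 = g * T^2 / (2 * pi)
L0 = 9.81 * 8.71^2 / (2 * pi)
L0 = 9.81 * 75.8641 / 6.28319
L0 = 744.2268 / 6.28319
L0 = 118.4474 m

118.4474


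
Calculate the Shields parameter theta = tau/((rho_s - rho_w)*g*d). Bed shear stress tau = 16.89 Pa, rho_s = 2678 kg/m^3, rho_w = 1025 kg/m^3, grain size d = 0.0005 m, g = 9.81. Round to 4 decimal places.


theta = tau / ((rho_s - rho_w) * g * d)
rho_s - rho_w = 2678 - 1025 = 1653
Denominator = 1653 * 9.81 * 0.0005 = 8.107965
theta = 16.89 / 8.107965
theta = 2.0831

2.0831


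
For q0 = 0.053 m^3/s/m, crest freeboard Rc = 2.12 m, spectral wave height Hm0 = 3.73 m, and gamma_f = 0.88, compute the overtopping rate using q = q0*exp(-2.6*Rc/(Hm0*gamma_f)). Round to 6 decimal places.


q = q0 * exp(-2.6 * Rc / (Hm0 * gamma_f))
Exponent = -2.6 * 2.12 / (3.73 * 0.88)
= -2.6 * 2.12 / 3.2824
= -1.679259
exp(-1.679259) = 0.186512
q = 0.053 * 0.186512
q = 0.009885 m^3/s/m

0.009885


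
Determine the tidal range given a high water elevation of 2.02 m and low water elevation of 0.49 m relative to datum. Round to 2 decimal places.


Tidal range = High water - Low water
Tidal range = 2.02 - (0.49)
Tidal range = 1.53 m

1.53


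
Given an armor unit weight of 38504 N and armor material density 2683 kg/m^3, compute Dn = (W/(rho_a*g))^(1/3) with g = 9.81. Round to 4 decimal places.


V = W / (rho_a * g)
V = 38504 / (2683 * 9.81)
V = 38504 / 26320.23
V = 1.462905 m^3
Dn = V^(1/3) = 1.462905^(1/3)
Dn = 1.1352 m

1.1352


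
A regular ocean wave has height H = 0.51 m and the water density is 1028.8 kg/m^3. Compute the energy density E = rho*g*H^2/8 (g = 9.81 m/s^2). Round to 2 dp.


E = (1/8) * rho * g * H^2
E = (1/8) * 1028.8 * 9.81 * 0.51^2
E = 0.125 * 1028.8 * 9.81 * 0.2601
E = 328.13 J/m^2

328.13


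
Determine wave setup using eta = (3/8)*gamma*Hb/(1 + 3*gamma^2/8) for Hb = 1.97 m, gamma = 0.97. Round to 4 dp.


eta = (3/8) * gamma * Hb / (1 + 3*gamma^2/8)
Numerator = (3/8) * 0.97 * 1.97 = 0.716588
Denominator = 1 + 3*0.97^2/8 = 1 + 0.352838 = 1.352838
eta = 0.716588 / 1.352838
eta = 0.5297 m

0.5297


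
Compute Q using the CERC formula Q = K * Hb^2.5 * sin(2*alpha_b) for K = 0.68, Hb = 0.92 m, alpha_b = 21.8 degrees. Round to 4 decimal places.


Q = K * Hb^2.5 * sin(2 * alpha_b)
Hb^2.5 = 0.92^2.5 = 0.811838
sin(2 * 21.8) = sin(43.6) = 0.689620
Q = 0.68 * 0.811838 * 0.689620
Q = 0.3807 m^3/s

0.3807


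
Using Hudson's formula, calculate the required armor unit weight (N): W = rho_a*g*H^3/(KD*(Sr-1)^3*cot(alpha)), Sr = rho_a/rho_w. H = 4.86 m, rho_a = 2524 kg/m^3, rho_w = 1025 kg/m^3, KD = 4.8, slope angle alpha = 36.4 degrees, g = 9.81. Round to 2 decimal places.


Sr = rho_a / rho_w = 2524 / 1025 = 2.462439
(Sr - 1) = 1.462439
(Sr - 1)^3 = 3.127759
cot(36.4) = 1 / tan(36.4) = 1 / 0.737264 = 1.356367
Numerator = 2524 * 9.81 * 4.86^3 = 2842282.0067
Denominator = 4.8 * 3.127759 * 1.356367 = 20.363469
W = 2842282.0067 / 20.363469
W = 139577.50 N

139577.50


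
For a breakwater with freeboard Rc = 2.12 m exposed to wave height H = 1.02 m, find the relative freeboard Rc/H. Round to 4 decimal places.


Relative freeboard = Rc / H
= 2.12 / 1.02
= 2.0784

2.0784


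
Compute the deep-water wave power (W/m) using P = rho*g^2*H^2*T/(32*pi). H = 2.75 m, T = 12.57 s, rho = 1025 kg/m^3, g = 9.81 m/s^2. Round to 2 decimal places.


P = rho * g^2 * H^2 * T / (32 * pi)
P = 1025 * 9.81^2 * 2.75^2 * 12.57 / (32 * pi)
P = 1025 * 96.2361 * 7.5625 * 12.57 / 100.53096
P = 93274.45 W/m

93274.45


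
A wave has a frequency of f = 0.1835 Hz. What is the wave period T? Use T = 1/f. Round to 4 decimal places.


T = 1 / f
T = 1 / 0.1835
T = 5.4496 s

5.4496


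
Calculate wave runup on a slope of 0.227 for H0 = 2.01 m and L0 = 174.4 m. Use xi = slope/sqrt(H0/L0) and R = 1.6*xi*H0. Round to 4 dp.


xi = slope / sqrt(H0/L0)
H0/L0 = 2.01/174.4 = 0.011525
sqrt(0.011525) = 0.107356
xi = 0.227 / 0.107356 = 2.114468
R = 1.6 * xi * H0 = 1.6 * 2.114468 * 2.01
R = 6.8001 m

6.8001


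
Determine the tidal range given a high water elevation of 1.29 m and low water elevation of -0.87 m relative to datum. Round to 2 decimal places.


Tidal range = High water - Low water
Tidal range = 1.29 - (-0.87)
Tidal range = 2.16 m

2.16


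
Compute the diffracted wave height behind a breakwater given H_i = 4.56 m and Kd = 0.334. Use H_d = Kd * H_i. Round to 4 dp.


H_d = Kd * H_i
H_d = 0.334 * 4.56
H_d = 1.5230 m

1.5230


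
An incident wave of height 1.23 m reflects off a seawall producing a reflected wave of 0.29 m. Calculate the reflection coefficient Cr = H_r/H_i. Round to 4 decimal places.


Cr = H_r / H_i
Cr = 0.29 / 1.23
Cr = 0.2358

0.2358


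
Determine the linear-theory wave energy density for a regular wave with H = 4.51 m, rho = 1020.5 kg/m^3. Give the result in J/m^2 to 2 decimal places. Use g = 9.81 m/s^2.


E = (1/8) * rho * g * H^2
E = (1/8) * 1020.5 * 9.81 * 4.51^2
E = 0.125 * 1020.5 * 9.81 * 20.3401
E = 25453.36 J/m^2

25453.36


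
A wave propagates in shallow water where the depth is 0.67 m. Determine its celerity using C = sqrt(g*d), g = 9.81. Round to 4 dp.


Using the shallow-water approximation:
C = sqrt(g * d) = sqrt(9.81 * 0.67)
C = sqrt(6.5727)
C = 2.5637 m/s

2.5637


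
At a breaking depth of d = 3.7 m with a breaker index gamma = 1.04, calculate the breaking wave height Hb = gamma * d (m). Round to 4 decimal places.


Hb = gamma * d
Hb = 1.04 * 3.7
Hb = 3.8480 m

3.8480


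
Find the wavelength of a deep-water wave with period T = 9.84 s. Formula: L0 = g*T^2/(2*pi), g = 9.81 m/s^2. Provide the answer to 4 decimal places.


L0 = g * T^2 / (2 * pi)
L0 = 9.81 * 9.84^2 / (2 * pi)
L0 = 9.81 * 96.8256 / 6.28319
L0 = 949.8591 / 6.28319
L0 = 151.1748 m

151.1748


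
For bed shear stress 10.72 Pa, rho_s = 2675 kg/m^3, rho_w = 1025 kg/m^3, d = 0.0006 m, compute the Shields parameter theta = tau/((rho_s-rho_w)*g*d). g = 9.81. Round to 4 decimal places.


theta = tau / ((rho_s - rho_w) * g * d)
rho_s - rho_w = 2675 - 1025 = 1650
Denominator = 1650 * 9.81 * 0.0006 = 9.711900
theta = 10.72 / 9.711900
theta = 1.1038

1.1038


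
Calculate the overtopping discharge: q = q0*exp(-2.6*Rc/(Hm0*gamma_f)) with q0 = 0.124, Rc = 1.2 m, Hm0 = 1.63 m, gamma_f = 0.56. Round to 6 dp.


q = q0 * exp(-2.6 * Rc / (Hm0 * gamma_f))
Exponent = -2.6 * 1.2 / (1.63 * 0.56)
= -2.6 * 1.2 / 0.9128
= -3.418054
exp(-3.418054) = 0.032776
q = 0.124 * 0.032776
q = 0.004064 m^3/s/m

0.004064


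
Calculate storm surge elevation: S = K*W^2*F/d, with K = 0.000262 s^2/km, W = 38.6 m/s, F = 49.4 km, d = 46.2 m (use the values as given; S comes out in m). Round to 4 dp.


S = K * W^2 * F / d
W^2 = 38.6^2 = 1489.96
S = 0.000262 * 1489.96 * 49.4 / 46.2
Numerator = 0.000262 * 1489.96 * 49.4 = 19.284254
S = 19.284254 / 46.2 = 0.4174 m

0.4174


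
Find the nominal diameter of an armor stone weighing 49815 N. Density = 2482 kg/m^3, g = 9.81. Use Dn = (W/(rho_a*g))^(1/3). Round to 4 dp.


V = W / (rho_a * g)
V = 49815 / (2482 * 9.81)
V = 49815 / 24348.42
V = 2.045923 m^3
Dn = V^(1/3) = 2.045923^(1/3)
Dn = 1.2695 m

1.2695


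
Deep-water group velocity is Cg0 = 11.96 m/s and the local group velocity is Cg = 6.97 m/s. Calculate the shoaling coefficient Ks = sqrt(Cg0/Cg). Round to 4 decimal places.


Ks = sqrt(Cg0 / Cg)
Ks = sqrt(11.96 / 6.97)
Ks = sqrt(1.7159)
Ks = 1.3099

1.3099


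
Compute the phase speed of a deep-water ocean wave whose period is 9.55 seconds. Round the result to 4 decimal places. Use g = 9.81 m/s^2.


We use the deep-water celerity formula:
C = g * T / (2 * pi)
C = 9.81 * 9.55 / (2 * 3.14159...)
C = 93.685500 / 6.283185
C = 14.9105 m/s

14.9105


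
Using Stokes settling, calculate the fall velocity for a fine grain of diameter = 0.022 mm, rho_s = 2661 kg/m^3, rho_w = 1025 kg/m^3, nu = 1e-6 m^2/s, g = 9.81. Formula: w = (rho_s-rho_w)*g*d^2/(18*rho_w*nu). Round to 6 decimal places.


w = (rho_s - rho_w) * g * d^2 / (18 * rho_w * nu)
d = 0.022 mm = 0.000022 m
rho_s - rho_w = 2661 - 1025 = 1636
Numerator = 1636 * 9.81 * (0.000022)^2 = 0.000007767793
Denominator = 18 * 1025 * 1e-6 = 0.018450
w = 0.000421 m/s

0.000421


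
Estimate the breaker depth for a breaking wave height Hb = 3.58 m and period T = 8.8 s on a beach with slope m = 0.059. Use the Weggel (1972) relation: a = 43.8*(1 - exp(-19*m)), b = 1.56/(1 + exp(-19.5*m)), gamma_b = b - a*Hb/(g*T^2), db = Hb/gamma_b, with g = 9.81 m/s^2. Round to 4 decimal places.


a = 43.8 * (1 - exp(-19 * m))
exp(-19 * 0.059) = exp(-1.1210) = 0.325954
a = 43.8 * (1 - 0.325954) = 29.523229
b = 1.56 / (1 + exp(-19.5 * m))
exp(-19.5 * 0.059) = exp(-1.1505) = 0.316478
b = 1.56 / (1 + 0.316478) = 1.184979
Hb / (g * T^2) = 3.58 / (9.81 * 8.8^2) = 3.58 / 759.6864 = 0.00471247
gamma_b = b - a * Hb/(g*T^2) = 1.184979 - 29.523229 * 0.00471247 = 1.045852
db = Hb / gamma_b = 3.58 / 1.045852
db = 3.4230 m

3.4230


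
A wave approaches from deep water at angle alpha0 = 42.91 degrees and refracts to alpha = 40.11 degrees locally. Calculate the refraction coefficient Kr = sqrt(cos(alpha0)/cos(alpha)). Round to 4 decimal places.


Kr = sqrt(cos(alpha0) / cos(alpha))
cos(42.91) = 0.732424
cos(40.11) = 0.764809
Kr = sqrt(0.732424 / 0.764809)
Kr = sqrt(0.957656)
Kr = 0.9786

0.9786


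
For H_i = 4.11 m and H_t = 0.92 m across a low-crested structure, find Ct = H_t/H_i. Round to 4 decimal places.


Ct = H_t / H_i
Ct = 0.92 / 4.11
Ct = 0.2238

0.2238


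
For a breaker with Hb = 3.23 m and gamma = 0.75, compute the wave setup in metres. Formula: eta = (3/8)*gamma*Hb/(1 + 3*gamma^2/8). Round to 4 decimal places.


eta = (3/8) * gamma * Hb / (1 + 3*gamma^2/8)
Numerator = (3/8) * 0.75 * 3.23 = 0.908438
Denominator = 1 + 3*0.75^2/8 = 1 + 0.210938 = 1.210938
eta = 0.908438 / 1.210938
eta = 0.7502 m

0.7502


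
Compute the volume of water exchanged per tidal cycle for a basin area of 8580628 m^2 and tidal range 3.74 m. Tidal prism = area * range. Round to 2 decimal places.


Tidal prism = Area * Tidal range
P = 8580628 * 3.74
P = 32091548.72 m^3

32091548.72


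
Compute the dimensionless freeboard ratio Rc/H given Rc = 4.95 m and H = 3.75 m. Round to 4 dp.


Relative freeboard = Rc / H
= 4.95 / 3.75
= 1.3200

1.3200


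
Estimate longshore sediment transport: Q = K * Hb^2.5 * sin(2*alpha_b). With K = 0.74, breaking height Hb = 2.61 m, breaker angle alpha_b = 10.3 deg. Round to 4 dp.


Q = K * Hb^2.5 * sin(2 * alpha_b)
Hb^2.5 = 2.61^2.5 = 11.005284
sin(2 * 10.3) = sin(20.6) = 0.351842
Q = 0.74 * 11.005284 * 0.351842
Q = 2.8654 m^3/s

2.8654


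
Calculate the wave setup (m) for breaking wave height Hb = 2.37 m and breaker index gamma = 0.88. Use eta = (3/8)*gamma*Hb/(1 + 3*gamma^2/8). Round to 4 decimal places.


eta = (3/8) * gamma * Hb / (1 + 3*gamma^2/8)
Numerator = (3/8) * 0.88 * 2.37 = 0.782100
Denominator = 1 + 3*0.88^2/8 = 1 + 0.290400 = 1.290400
eta = 0.782100 / 1.290400
eta = 0.6061 m

0.6061


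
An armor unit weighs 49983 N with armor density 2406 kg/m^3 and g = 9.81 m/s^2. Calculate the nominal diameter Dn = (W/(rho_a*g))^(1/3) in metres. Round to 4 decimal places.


V = W / (rho_a * g)
V = 49983 / (2406 * 9.81)
V = 49983 / 23602.86
V = 2.117667 m^3
Dn = V^(1/3) = 2.117667^(1/3)
Dn = 1.2842 m

1.2842


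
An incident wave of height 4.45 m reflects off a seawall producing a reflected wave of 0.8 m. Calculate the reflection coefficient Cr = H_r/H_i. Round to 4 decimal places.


Cr = H_r / H_i
Cr = 0.8 / 4.45
Cr = 0.1798

0.1798


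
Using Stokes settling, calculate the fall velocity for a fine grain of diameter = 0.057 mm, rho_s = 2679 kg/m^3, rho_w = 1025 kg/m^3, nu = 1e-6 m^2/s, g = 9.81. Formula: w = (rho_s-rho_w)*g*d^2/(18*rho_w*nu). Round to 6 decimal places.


w = (rho_s - rho_w) * g * d^2 / (18 * rho_w * nu)
d = 0.057 mm = 0.000057 m
rho_s - rho_w = 2679 - 1025 = 1654
Numerator = 1654 * 9.81 * (0.000057)^2 = 0.000052717429
Denominator = 18 * 1025 * 1e-6 = 0.018450
w = 0.002857 m/s

0.002857


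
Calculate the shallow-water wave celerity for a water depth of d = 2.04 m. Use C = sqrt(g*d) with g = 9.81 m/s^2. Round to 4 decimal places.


Using the shallow-water approximation:
C = sqrt(g * d) = sqrt(9.81 * 2.04)
C = sqrt(20.0124)
C = 4.4735 m/s

4.4735


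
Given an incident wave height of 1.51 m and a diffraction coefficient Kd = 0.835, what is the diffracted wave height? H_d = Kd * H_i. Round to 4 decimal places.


H_d = Kd * H_i
H_d = 0.835 * 1.51
H_d = 1.2609 m

1.2609


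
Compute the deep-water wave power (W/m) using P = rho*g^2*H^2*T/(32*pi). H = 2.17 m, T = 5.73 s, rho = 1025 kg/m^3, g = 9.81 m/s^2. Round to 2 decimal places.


P = rho * g^2 * H^2 * T / (32 * pi)
P = 1025 * 9.81^2 * 2.17^2 * 5.73 / (32 * pi)
P = 1025 * 96.2361 * 4.7089 * 5.73 / 100.53096
P = 26475.01 W/m

26475.01


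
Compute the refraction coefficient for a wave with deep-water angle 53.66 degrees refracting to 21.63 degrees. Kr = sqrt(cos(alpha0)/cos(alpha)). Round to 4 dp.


Kr = sqrt(cos(alpha0) / cos(alpha))
cos(53.66) = 0.592576
cos(21.63) = 0.929584
Kr = sqrt(0.592576 / 0.929584)
Kr = sqrt(0.637464)
Kr = 0.7984

0.7984


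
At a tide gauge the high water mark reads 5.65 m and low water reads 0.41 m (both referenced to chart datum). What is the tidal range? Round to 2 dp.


Tidal range = High water - Low water
Tidal range = 5.65 - (0.41)
Tidal range = 5.24 m

5.24


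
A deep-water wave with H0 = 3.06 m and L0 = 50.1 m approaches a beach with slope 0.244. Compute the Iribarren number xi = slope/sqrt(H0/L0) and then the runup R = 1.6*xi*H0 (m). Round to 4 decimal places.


xi = slope / sqrt(H0/L0)
H0/L0 = 3.06/50.1 = 0.061078
sqrt(0.061078) = 0.247139
xi = 0.244 / 0.247139 = 0.987297
R = 1.6 * xi * H0 = 1.6 * 0.987297 * 3.06
R = 4.8338 m

4.8338


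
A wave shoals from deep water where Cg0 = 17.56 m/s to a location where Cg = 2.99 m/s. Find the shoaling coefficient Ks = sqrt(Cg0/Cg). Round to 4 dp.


Ks = sqrt(Cg0 / Cg)
Ks = sqrt(17.56 / 2.99)
Ks = sqrt(5.8729)
Ks = 2.4234

2.4234


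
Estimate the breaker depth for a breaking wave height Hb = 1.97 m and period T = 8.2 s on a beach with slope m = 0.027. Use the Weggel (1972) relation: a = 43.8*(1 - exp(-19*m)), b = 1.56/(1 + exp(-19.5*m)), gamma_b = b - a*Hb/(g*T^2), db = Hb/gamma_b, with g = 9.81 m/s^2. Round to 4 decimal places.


a = 43.8 * (1 - exp(-19 * m))
exp(-19 * 0.027) = exp(-0.5130) = 0.598697
a = 43.8 * (1 - 0.598697) = 17.577081
b = 1.56 / (1 + exp(-19.5 * m))
exp(-19.5 * 0.027) = exp(-0.5265) = 0.590669
b = 1.56 / (1 + 0.590669) = 0.980720
Hb / (g * T^2) = 1.97 / (9.81 * 8.2^2) = 1.97 / 659.6244 = 0.00298655
gamma_b = b - a * Hb/(g*T^2) = 0.980720 - 17.577081 * 0.00298655 = 0.928225
db = Hb / gamma_b = 1.97 / 0.928225
db = 2.1223 m

2.1223


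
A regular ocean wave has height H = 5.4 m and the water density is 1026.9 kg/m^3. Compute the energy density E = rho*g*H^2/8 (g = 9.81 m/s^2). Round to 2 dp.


E = (1/8) * rho * g * H^2
E = (1/8) * 1026.9 * 9.81 * 5.4^2
E = 0.125 * 1026.9 * 9.81 * 29.1600
E = 36719.33 J/m^2

36719.33


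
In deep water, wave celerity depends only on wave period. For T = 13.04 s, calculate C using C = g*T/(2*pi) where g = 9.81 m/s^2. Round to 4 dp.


We use the deep-water celerity formula:
C = g * T / (2 * pi)
C = 9.81 * 13.04 / (2 * 3.14159...)
C = 127.922400 / 6.283185
C = 20.3595 m/s

20.3595


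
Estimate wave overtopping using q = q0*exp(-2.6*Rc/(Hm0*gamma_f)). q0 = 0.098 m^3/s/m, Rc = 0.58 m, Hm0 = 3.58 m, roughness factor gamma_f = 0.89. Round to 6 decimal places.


q = q0 * exp(-2.6 * Rc / (Hm0 * gamma_f))
Exponent = -2.6 * 0.58 / (3.58 * 0.89)
= -2.6 * 0.58 / 3.1862
= -0.473291
exp(-0.473291) = 0.622949
q = 0.098 * 0.622949
q = 0.061049 m^3/s/m

0.061049


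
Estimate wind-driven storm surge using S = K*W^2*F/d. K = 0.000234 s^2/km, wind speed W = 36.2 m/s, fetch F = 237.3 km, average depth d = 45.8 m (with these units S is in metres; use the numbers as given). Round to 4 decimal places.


S = K * W^2 * F / d
W^2 = 36.2^2 = 1310.44
S = 0.000234 * 1310.44 * 237.3 / 45.8
Numerator = 0.000234 * 1310.44 * 237.3 = 72.766374
S = 72.766374 / 45.8 = 1.5888 m

1.5888


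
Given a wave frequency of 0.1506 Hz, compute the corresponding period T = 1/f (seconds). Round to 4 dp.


T = 1 / f
T = 1 / 0.1506
T = 6.6401 s

6.6401


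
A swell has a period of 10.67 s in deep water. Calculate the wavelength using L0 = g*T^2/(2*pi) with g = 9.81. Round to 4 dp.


L0 = g * T^2 / (2 * pi)
L0 = 9.81 * 10.67^2 / (2 * pi)
L0 = 9.81 * 113.8489 / 6.28319
L0 = 1116.8577 / 6.28319
L0 = 177.7534 m

177.7534


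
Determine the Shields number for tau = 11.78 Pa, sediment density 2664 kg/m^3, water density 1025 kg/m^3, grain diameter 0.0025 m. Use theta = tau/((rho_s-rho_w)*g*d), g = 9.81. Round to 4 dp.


theta = tau / ((rho_s - rho_w) * g * d)
rho_s - rho_w = 2664 - 1025 = 1639
Denominator = 1639 * 9.81 * 0.0025 = 40.196475
theta = 11.78 / 40.196475
theta = 0.2931

0.2931


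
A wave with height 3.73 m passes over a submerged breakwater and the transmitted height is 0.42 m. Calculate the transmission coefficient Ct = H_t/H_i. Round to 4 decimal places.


Ct = H_t / H_i
Ct = 0.42 / 3.73
Ct = 0.1126

0.1126


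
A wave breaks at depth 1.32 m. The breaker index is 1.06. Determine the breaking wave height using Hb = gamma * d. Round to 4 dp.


Hb = gamma * d
Hb = 1.06 * 1.32
Hb = 1.3992 m

1.3992


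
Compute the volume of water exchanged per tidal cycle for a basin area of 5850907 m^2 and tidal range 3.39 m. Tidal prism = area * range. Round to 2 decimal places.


Tidal prism = Area * Tidal range
P = 5850907 * 3.39
P = 19834574.73 m^3

19834574.73


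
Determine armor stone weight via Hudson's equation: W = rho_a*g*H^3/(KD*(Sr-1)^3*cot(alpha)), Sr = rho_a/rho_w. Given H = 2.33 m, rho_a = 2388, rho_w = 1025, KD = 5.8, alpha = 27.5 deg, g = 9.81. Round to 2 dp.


Sr = rho_a / rho_w = 2388 / 1025 = 2.329756
(Sr - 1) = 1.329756
(Sr - 1)^3 = 2.351343
cot(27.5) = 1 / tan(27.5) = 1 / 0.520567 = 1.920982
Numerator = 2388 * 9.81 * 2.33^3 = 296326.9104
Denominator = 5.8 * 2.351343 * 1.920982 = 26.197949
W = 296326.9104 / 26.197949
W = 11311.07 N

11311.07


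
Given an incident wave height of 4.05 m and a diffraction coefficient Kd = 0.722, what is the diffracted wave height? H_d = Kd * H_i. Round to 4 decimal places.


H_d = Kd * H_i
H_d = 0.722 * 4.05
H_d = 2.9241 m

2.9241


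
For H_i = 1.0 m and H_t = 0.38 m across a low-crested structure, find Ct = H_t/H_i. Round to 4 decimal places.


Ct = H_t / H_i
Ct = 0.38 / 1.0
Ct = 0.3800

0.3800


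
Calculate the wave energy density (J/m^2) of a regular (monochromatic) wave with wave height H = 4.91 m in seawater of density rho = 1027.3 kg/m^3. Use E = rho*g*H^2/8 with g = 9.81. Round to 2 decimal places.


E = (1/8) * rho * g * H^2
E = (1/8) * 1027.3 * 9.81 * 4.91^2
E = 0.125 * 1027.3 * 9.81 * 24.1081
E = 30369.62 J/m^2

30369.62


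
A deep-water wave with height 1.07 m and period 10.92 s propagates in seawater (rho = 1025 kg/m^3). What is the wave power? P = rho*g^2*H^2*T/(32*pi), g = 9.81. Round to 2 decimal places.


P = rho * g^2 * H^2 * T / (32 * pi)
P = 1025 * 9.81^2 * 1.07^2 * 10.92 / (32 * pi)
P = 1025 * 96.2361 * 1.1449 * 10.92 / 100.53096
P = 12267.39 W/m

12267.39


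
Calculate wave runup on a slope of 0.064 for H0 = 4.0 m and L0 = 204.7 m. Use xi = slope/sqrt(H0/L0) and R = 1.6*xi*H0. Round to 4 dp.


xi = slope / sqrt(H0/L0)
H0/L0 = 4.0/204.7 = 0.019541
sqrt(0.019541) = 0.139788
xi = 0.064 / 0.139788 = 0.457835
R = 1.6 * xi * H0 = 1.6 * 0.457835 * 4.0
R = 2.9301 m

2.9301


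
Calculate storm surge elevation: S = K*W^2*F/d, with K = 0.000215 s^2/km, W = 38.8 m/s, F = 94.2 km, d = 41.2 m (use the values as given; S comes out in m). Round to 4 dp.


S = K * W^2 * F / d
W^2 = 38.8^2 = 1505.44
S = 0.000215 * 1505.44 * 94.2 / 41.2
Numerator = 0.000215 * 1505.44 * 94.2 = 30.489676
S = 30.489676 / 41.2 = 0.7400 m

0.7400


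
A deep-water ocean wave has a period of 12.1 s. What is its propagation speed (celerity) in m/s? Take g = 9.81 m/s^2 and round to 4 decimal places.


We use the deep-water celerity formula:
C = g * T / (2 * pi)
C = 9.81 * 12.1 / (2 * 3.14159...)
C = 118.701000 / 6.283185
C = 18.8919 m/s

18.8919


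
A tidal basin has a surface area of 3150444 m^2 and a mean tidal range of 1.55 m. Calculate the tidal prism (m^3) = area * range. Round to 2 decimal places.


Tidal prism = Area * Tidal range
P = 3150444 * 1.55
P = 4883188.20 m^3

4883188.20


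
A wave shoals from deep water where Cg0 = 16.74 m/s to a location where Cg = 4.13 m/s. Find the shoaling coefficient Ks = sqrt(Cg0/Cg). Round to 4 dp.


Ks = sqrt(Cg0 / Cg)
Ks = sqrt(16.74 / 4.13)
Ks = sqrt(4.0533)
Ks = 2.0133

2.0133


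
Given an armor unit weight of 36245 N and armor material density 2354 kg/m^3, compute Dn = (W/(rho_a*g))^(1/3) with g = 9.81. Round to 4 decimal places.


V = W / (rho_a * g)
V = 36245 / (2354 * 9.81)
V = 36245 / 23092.74
V = 1.569541 m^3
Dn = V^(1/3) = 1.569541^(1/3)
Dn = 1.1621 m

1.1621


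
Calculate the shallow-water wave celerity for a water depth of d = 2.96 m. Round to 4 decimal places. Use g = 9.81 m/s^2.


Using the shallow-water approximation:
C = sqrt(g * d) = sqrt(9.81 * 2.96)
C = sqrt(29.0376)
C = 5.3887 m/s

5.3887


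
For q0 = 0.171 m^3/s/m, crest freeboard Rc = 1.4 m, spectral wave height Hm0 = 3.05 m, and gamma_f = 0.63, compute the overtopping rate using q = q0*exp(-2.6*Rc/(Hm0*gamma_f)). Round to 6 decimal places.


q = q0 * exp(-2.6 * Rc / (Hm0 * gamma_f))
Exponent = -2.6 * 1.4 / (3.05 * 0.63)
= -2.6 * 1.4 / 1.9215
= -1.894353
exp(-1.894353) = 0.150416
q = 0.171 * 0.150416
q = 0.025721 m^3/s/m

0.025721


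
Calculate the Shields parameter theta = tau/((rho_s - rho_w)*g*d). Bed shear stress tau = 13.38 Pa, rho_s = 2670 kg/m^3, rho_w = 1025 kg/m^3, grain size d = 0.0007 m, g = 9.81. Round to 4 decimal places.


theta = tau / ((rho_s - rho_w) * g * d)
rho_s - rho_w = 2670 - 1025 = 1645
Denominator = 1645 * 9.81 * 0.0007 = 11.296215
theta = 13.38 / 11.296215
theta = 1.1845

1.1845


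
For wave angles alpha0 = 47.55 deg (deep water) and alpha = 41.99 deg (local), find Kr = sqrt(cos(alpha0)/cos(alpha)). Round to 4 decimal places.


Kr = sqrt(cos(alpha0) / cos(alpha))
cos(47.55) = 0.674947
cos(41.99) = 0.743262
Kr = sqrt(0.674947 / 0.743262)
Kr = sqrt(0.908087)
Kr = 0.9529

0.9529


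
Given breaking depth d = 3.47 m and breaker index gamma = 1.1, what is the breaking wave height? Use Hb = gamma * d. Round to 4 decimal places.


Hb = gamma * d
Hb = 1.1 * 3.47
Hb = 3.8170 m

3.8170


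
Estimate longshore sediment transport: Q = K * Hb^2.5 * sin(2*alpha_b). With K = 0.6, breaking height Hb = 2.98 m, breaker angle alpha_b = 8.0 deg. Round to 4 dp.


Q = K * Hb^2.5 * sin(2 * alpha_b)
Hb^2.5 = 2.98^2.5 = 15.329947
sin(2 * 8.0) = sin(16.0) = 0.275637
Q = 0.6 * 15.329947 * 0.275637
Q = 2.5353 m^3/s

2.5353


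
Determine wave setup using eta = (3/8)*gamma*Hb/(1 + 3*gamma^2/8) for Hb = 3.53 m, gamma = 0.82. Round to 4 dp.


eta = (3/8) * gamma * Hb / (1 + 3*gamma^2/8)
Numerator = (3/8) * 0.82 * 3.53 = 1.085475
Denominator = 1 + 3*0.82^2/8 = 1 + 0.252150 = 1.252150
eta = 1.085475 / 1.252150
eta = 0.8669 m

0.8669


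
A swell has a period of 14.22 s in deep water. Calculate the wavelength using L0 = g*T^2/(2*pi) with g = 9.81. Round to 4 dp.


L0 = g * T^2 / (2 * pi)
L0 = 9.81 * 14.22^2 / (2 * pi)
L0 = 9.81 * 202.2084 / 6.28319
L0 = 1983.6644 / 6.28319
L0 = 315.7100 m

315.7100


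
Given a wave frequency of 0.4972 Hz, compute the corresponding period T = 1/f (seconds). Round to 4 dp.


T = 1 / f
T = 1 / 0.4972
T = 2.0113 s

2.0113


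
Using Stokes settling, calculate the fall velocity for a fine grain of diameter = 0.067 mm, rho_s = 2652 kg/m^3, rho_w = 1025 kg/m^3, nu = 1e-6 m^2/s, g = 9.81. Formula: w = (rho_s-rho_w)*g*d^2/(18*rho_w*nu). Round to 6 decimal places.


w = (rho_s - rho_w) * g * d^2 / (18 * rho_w * nu)
d = 0.067 mm = 0.000067 m
rho_s - rho_w = 2652 - 1025 = 1627
Numerator = 1627 * 9.81 * (0.000067)^2 = 0.000071648345
Denominator = 18 * 1025 * 1e-6 = 0.018450
w = 0.003883 m/s

0.003883


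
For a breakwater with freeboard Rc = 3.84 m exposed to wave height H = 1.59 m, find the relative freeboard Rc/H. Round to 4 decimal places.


Relative freeboard = Rc / H
= 3.84 / 1.59
= 2.4151

2.4151


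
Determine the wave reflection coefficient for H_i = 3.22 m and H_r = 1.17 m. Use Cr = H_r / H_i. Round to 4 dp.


Cr = H_r / H_i
Cr = 1.17 / 3.22
Cr = 0.3634

0.3634


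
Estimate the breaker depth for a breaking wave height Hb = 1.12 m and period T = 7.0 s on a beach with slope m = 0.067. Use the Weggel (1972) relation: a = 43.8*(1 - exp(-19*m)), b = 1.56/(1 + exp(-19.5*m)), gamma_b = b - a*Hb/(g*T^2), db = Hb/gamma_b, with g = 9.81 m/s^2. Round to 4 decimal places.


a = 43.8 * (1 - exp(-19 * m))
exp(-19 * 0.067) = exp(-1.2730) = 0.279990
a = 43.8 * (1 - 0.279990) = 31.536421
b = 1.56 / (1 + exp(-19.5 * m))
exp(-19.5 * 0.067) = exp(-1.3065) = 0.270766
b = 1.56 / (1 + 0.270766) = 1.227606
Hb / (g * T^2) = 1.12 / (9.81 * 7.0^2) = 1.12 / 480.6900 = 0.00232998
gamma_b = b - a * Hb/(g*T^2) = 1.227606 - 31.536421 * 0.00232998 = 1.154127
db = Hb / gamma_b = 1.12 / 1.154127
db = 0.9704 m

0.9704


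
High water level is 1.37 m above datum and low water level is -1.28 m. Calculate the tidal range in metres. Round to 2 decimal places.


Tidal range = High water - Low water
Tidal range = 1.37 - (-1.28)
Tidal range = 2.65 m

2.65


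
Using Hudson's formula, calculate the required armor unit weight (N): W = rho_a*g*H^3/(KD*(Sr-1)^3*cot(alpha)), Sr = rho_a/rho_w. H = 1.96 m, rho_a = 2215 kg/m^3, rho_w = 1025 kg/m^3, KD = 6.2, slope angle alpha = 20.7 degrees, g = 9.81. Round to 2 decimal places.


Sr = rho_a / rho_w = 2215 / 1025 = 2.160976
(Sr - 1) = 1.160976
(Sr - 1)^3 = 1.564838
cot(20.7) = 1 / tan(20.7) = 1 / 0.377869 = 2.646423
Numerator = 2215 * 9.81 * 1.96^3 = 163610.4172
Denominator = 6.2 * 1.564838 * 2.646423 = 25.675581
W = 163610.4172 / 25.675581
W = 6372.22 N

6372.22
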